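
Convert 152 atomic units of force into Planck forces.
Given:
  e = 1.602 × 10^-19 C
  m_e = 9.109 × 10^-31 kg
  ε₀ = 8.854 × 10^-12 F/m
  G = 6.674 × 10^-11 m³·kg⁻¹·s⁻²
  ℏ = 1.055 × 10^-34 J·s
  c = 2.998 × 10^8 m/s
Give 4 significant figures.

1.032 × 10^-49

atomic unit of force: F_au = E_h/a₀ = m_e²e⁶/((4πε₀)³ℏ⁴) = 8.220 × 10^-8 N
Planck force: F_P = c⁴/G = 1.210 × 10^44 N
152 × 8.220 × 10^-8 / 1.210 × 10^44 = 1.032 × 10^-49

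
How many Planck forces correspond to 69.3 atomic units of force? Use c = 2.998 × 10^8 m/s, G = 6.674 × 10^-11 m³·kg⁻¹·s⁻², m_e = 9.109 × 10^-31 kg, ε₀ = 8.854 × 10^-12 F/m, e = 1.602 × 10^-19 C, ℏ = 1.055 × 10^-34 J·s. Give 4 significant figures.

atomic unit of force: F_au = E_h/a₀ = m_e²e⁶/((4πε₀)³ℏ⁴) = 8.220 × 10^-8 N
Planck force: F_P = c⁴/G = 1.210 × 10^44 N
69.3 × 8.220 × 10^-8 / 1.210 × 10^44 = 4.706 × 10^-50

4.706 × 10^-50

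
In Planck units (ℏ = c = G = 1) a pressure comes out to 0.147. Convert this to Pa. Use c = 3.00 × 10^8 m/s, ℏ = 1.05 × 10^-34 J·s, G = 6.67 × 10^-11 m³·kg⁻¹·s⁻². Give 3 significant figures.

6.88 × 10^112 Pa

One Planck pressure: p_P = c⁷/(ℏG²) = 4.68 × 10^113 Pa.
0.147 × 4.68 × 10^113 Pa = 6.88 × 10^112 Pa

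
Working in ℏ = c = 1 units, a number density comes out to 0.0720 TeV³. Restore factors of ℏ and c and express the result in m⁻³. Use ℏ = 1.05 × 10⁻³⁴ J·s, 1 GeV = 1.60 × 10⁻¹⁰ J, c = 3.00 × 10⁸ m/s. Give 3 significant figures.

Number density is [L]⁻³ = [E]³/(ℏc)³.
1 GeV³ → 1/(ℏc)³ × (1 GeV in J)³ = 1.31 × 10⁴⁷ m⁻³.
Convert the energy scale: 0.0720 TeV³ = 7.20 × 10⁷ GeV³.
Result: 7.20 × 10⁷ × 1.31 × 10⁴⁷ = 9.44 × 10⁵⁴ m⁻³.

9.44 × 10⁵⁴ m⁻³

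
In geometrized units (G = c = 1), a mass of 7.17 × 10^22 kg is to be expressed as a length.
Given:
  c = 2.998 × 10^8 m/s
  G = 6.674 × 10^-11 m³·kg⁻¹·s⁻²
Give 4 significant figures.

5.324 × 10^-5 m

In G = c = 1 units mass has dimensions of length; the conversion factor is G/c².
7.17 × 10^22 kg × (G/c²) = 5.324 × 10^-5 m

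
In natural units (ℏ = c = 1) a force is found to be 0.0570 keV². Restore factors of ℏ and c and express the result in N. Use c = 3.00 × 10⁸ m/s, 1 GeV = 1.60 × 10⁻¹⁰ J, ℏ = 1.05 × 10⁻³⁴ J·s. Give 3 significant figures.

4.63 × 10⁻⁸ N

Force is [E]/[L] = [E]²/(ℏc); restore (ℏc)⁻¹.
1 GeV² → 1/(ℏc) × (1 GeV in J)² = 8.13 × 10⁵ N.
Convert the energy scale: 0.0570 keV² = 5.70 × 10⁻¹⁴ GeV².
Result: 5.70 × 10⁻¹⁴ × 8.13 × 10⁵ = 4.63 × 10⁻⁸ N.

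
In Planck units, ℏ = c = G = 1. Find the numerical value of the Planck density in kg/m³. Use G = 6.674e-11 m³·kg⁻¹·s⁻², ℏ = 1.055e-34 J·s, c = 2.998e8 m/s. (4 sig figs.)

5.154e96 kg/m³

The unique combination of the constants set to 1 with dimensions of density is ρ_P = c⁵/(ℏG²).
  = 2.422e42 / 4.699e-55
  = 5.154e96 kg/m³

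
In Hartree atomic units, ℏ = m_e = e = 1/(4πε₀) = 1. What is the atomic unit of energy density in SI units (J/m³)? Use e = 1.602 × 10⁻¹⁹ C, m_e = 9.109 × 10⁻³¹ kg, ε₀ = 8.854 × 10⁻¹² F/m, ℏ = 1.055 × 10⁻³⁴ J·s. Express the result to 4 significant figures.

2.929 × 10¹³ J/m³

Dimensional analysis gives u_au = E_h/a₀³ = m_e⁴e¹⁰/((4πε₀)⁵ℏ⁸).
E_h = 4.354 × 10⁻¹⁸ J
a₀ = 5.297 × 10⁻¹¹ m
E_h/a₀³ = 2.929 × 10¹³ J/m³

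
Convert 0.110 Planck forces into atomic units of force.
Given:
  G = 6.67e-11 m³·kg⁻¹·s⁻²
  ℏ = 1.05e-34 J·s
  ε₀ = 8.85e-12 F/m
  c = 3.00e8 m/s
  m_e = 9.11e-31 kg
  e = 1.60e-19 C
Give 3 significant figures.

1.60e50

Planck force: F_P = c⁴/G = 1.21e44 N
atomic unit of force: F_au = E_h/a₀ = m_e²e⁶/((4πε₀)³ℏ⁴) = 8.33e-8 N
0.110 × 1.21e44 / 8.33e-8 = 1.60e50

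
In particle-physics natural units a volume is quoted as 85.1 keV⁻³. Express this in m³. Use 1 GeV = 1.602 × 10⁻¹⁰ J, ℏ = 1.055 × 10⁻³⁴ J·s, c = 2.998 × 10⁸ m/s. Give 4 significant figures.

6.549 × 10⁻²⁸ m³

Volume is [L]³ = [E]⁻³·(ℏc)³.
1 GeV⁻³ → (ℏc)³ × (1 GeV in J)⁻³ = 7.696 × 10⁻⁴⁸ m³.
Convert the energy scale: 85.1 keV⁻³ = 8.51 × 10¹⁹ GeV⁻³.
Result: 8.51 × 10¹⁹ × 7.696 × 10⁻⁴⁸ = 6.549 × 10⁻²⁸ m³.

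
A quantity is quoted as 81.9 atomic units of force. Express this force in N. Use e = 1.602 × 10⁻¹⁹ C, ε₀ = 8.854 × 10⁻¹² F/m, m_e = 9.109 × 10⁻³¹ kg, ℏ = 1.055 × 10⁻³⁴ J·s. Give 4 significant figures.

One atomic unit of force: F_au = E_h/a₀ = m_e²e⁶/((4πε₀)³ℏ⁴) = 8.220 × 10⁻⁸ N.
81.9 × 8.220 × 10⁻⁸ N = 6.732 × 10⁻⁶ N

6.732 × 10⁻⁶ N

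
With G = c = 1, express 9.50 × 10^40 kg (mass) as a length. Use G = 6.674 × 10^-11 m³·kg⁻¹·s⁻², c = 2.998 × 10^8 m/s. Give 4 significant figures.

In G = c = 1 units mass has dimensions of length; the conversion factor is G/c².
9.50 × 10^40 kg × (G/c²) = 7.054 × 10^13 m

7.054 × 10^13 m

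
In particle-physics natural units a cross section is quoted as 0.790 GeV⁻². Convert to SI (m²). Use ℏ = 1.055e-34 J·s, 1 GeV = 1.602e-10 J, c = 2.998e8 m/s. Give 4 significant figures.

3.079e-32 m²

Area is [L]² = [E]⁻²·(ℏc)²; restore (ℏc)².
1 GeV⁻² → (ℏc)² × (1 GeV in J)⁻² = 3.898e-32 m².
Result: 0.790 × 3.898e-32 = 3.079e-32 m².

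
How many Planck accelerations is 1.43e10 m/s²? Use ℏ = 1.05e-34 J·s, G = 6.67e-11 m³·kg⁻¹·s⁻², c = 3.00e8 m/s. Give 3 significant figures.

2.56e-42

Planck acceleration: a_P = √(c⁷/(ℏG)) = 5.59e51 m/s².
1.43e10 / 5.59e51 = 2.56e-42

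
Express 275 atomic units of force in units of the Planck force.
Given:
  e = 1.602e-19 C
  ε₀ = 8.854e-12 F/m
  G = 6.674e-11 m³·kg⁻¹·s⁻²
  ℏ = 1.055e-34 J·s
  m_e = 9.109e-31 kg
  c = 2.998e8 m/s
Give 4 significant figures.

atomic unit of force: F_au = E_h/a₀ = m_e²e⁶/((4πε₀)³ℏ⁴) = 8.220e-8 N
Planck force: F_P = c⁴/G = 1.210e44 N
275 × 8.220e-8 / 1.210e44 = 1.867e-49

1.867e-49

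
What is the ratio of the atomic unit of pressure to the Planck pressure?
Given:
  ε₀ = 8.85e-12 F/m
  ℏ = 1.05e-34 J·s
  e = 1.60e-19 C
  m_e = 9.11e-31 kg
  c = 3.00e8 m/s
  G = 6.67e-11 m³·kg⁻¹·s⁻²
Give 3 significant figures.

atomic unit of pressure: P_au = E_h/a₀³ = m_e⁴e¹⁰/((4πε₀)⁵ℏ⁸) = 3.01e13 Pa
Planck pressure: p_P = c⁷/(ℏG²) = 4.68e113 Pa
ratio = 3.01e13 / 4.68e113 = 6.44e-101

6.44e-101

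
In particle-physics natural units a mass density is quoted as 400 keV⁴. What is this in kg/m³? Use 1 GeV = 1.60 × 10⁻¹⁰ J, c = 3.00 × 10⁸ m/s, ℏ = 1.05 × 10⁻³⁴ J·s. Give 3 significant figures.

0.0932 kg/m³

Mass density is [E]/(c²[L]³) = [E]⁴/(ℏ³c⁵).
1 GeV⁴ → 1/(ℏ³c⁵) × (1 GeV in J)⁴ = 2.33 × 10²⁰ kg/m³.
Convert the energy scale: 400 keV⁴ = 4.00 × 10⁻²² GeV⁴.
Result: 4.00 × 10⁻²² × 2.33 × 10²⁰ = 0.0932 kg/m³.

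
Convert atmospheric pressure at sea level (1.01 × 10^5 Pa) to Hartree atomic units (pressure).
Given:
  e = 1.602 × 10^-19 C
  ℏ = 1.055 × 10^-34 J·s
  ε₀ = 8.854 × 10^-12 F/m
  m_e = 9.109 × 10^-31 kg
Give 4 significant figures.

atomic unit of pressure: P_au = E_h/a₀³ = m_e⁴e¹⁰/((4πε₀)⁵ℏ⁸) = 2.929 × 10^13 Pa.
1.01 × 10^5 / 2.929 × 10^13 = 3.448 × 10^-9

3.448 × 10^-9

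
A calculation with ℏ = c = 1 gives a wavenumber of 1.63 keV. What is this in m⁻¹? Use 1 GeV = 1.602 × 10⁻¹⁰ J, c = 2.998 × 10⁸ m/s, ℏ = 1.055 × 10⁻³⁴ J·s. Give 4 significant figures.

Inverse length is [E]/(ℏc).
1 GeV → 1/(ℏc) × (1 GeV in J) = 5.065 × 10¹⁵ m⁻¹.
Convert the energy scale: 1.63 keV = 1.63 × 10⁻⁶ GeV.
Result: 1.63 × 10⁻⁶ × 5.065 × 10¹⁵ = 8.256 × 10⁹ m⁻¹.

8.256 × 10⁹ m⁻¹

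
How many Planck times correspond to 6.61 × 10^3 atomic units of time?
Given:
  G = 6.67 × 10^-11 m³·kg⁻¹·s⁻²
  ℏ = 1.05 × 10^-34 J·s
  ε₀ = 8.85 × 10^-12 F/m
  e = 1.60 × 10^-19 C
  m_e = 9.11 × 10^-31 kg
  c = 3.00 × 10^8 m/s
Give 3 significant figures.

2.95 × 10^30

atomic unit of time: τ_au = (4πε₀)²ℏ³/(m_e e⁴) = 2.40 × 10^-17 s
Planck time: t_P = √(ℏG/c⁵) = 5.37 × 10^-44 s
6.61 × 10^3 × 2.40 × 10^-17 / 5.37 × 10^-44 = 2.95 × 10^30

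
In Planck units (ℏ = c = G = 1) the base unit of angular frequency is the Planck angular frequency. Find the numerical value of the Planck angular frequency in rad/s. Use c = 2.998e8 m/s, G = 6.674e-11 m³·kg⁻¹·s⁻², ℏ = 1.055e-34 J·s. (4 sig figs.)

ω_P = √(c⁵/(ℏG))
  = √(3.440e86)
  = 1.855e43 rad/s

1.855e43 rad/s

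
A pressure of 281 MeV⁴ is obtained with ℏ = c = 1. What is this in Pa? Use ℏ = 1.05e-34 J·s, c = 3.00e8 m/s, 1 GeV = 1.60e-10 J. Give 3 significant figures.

5.89e27 Pa

Pressure is [E]/[L]³ = [E]⁴/(ℏc)³.
1 GeV⁴ → 1/(ℏc)³ × (1 GeV in J)⁴ = 2.10e37 Pa.
Convert the energy scale: 281 MeV⁴ = 2.81e-10 GeV⁴.
Result: 2.81e-10 × 2.10e37 = 5.89e27 Pa.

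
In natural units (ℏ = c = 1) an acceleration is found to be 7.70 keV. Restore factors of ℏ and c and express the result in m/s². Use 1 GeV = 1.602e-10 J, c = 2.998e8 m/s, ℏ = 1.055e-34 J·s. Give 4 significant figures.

Acceleration is [L]/[T]² = c·[E]/ℏ.
1 GeV → c/ℏ × (1 GeV in J) = 4.552e32 m/s².
Convert the energy scale: 7.70 keV = 7.70e-6 GeV.
Result: 7.70e-6 × 4.552e32 = 3.505e27 m/s².

3.505e27 m/s²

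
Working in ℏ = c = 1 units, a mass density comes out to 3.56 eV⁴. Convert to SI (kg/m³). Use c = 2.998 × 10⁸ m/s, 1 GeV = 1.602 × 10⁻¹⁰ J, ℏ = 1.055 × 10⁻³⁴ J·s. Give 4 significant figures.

8.245 × 10⁻¹⁶ kg/m³

Mass density is [E]/(c²[L]³) = [E]⁴/(ℏ³c⁵).
1 GeV⁴ → 1/(ℏ³c⁵) × (1 GeV in J)⁴ = 2.316 × 10²⁰ kg/m³.
Convert the energy scale: 3.56 eV⁴ = 3.56 × 10⁻³⁶ GeV⁴.
Result: 3.56 × 10⁻³⁶ × 2.316 × 10²⁰ = 8.245 × 10⁻¹⁶ kg/m³.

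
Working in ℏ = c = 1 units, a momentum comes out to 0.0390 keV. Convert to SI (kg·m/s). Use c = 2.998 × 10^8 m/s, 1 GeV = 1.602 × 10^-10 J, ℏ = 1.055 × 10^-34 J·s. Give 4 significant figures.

2.084 × 10^-26 kg·m/s

Momentum is [E]/c; divide by c.
1 GeV → 1/c × (1 GeV in J) = 5.344 × 10^-19 kg·m/s.
Convert the energy scale: 0.0390 keV = 3.90 × 10^-8 GeV.
Result: 3.90 × 10^-8 × 5.344 × 10^-19 = 2.084 × 10^-26 kg·m/s.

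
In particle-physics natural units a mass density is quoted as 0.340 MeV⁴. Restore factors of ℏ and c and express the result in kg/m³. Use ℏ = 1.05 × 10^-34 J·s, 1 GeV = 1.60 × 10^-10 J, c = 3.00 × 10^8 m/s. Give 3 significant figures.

7.92 × 10^7 kg/m³

Mass density is [E]/(c²[L]³) = [E]⁴/(ℏ³c⁵).
1 GeV⁴ → 1/(ℏ³c⁵) × (1 GeV in J)⁴ = 2.33 × 10^20 kg/m³.
Convert the energy scale: 0.340 MeV⁴ = 3.40 × 10^-13 GeV⁴.
Result: 3.40 × 10^-13 × 2.33 × 10^20 = 7.92 × 10^7 kg/m³.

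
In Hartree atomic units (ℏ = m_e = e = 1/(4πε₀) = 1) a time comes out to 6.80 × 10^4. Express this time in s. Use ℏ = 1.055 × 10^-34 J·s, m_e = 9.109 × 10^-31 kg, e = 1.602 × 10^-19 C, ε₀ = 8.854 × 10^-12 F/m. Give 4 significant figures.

1.648 × 10^-12 s

One atomic unit of time: τ_au = (4πε₀)²ℏ³/(m_e e⁴) = 2.423 × 10^-17 s.
6.80 × 10^4 × 2.423 × 10^-17 s = 1.648 × 10^-12 s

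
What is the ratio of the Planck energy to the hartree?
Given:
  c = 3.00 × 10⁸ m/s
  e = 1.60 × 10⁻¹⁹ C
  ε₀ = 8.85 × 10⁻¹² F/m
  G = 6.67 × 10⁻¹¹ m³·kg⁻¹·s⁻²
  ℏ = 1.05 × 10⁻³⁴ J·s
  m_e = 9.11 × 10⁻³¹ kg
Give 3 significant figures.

Planck energy: E_P = √(ℏc⁵/G) = 1.96 × 10⁹ J
hartree: E_h = m_e e⁴/(4πε₀ℏ)² = 4.38 × 10⁻¹⁸ J
ratio = 1.96 × 10⁹ / 4.38 × 10⁻¹⁸ = 4.47 × 10²⁶

4.47 × 10²⁶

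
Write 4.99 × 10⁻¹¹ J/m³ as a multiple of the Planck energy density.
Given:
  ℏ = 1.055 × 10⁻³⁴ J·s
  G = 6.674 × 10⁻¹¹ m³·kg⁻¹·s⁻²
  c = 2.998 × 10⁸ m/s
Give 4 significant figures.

1.077 × 10⁻¹²⁴

Planck energy density: u_P = c⁷/(ℏG²) = 4.632 × 10¹¹³ J/m³.
4.99 × 10⁻¹¹ / 4.632 × 10¹¹³ = 1.077 × 10⁻¹²⁴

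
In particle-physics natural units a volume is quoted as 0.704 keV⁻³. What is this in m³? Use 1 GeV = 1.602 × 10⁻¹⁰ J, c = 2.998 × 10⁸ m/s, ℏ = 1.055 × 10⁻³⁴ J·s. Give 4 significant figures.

5.418 × 10⁻³⁰ m³

Volume is [L]³ = [E]⁻³·(ℏc)³.
1 GeV⁻³ → (ℏc)³ × (1 GeV in J)⁻³ = 7.696 × 10⁻⁴⁸ m³.
Convert the energy scale: 0.704 keV⁻³ = 7.04 × 10¹⁷ GeV⁻³.
Result: 7.04 × 10¹⁷ × 7.696 × 10⁻⁴⁸ = 5.418 × 10⁻³⁰ m³.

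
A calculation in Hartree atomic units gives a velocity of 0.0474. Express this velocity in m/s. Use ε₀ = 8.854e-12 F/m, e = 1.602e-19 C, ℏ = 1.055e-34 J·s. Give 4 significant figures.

1.036e5 m/s

One atomic unit of velocity: v_au = e²/(4πε₀ℏ) = 2.186e6 m/s.
0.0474 × 2.186e6 m/s = 1.036e5 m/s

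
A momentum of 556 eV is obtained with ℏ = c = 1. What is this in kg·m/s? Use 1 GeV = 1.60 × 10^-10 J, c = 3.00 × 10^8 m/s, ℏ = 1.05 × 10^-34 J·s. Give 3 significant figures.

Momentum is [E]/c; divide by c.
1 GeV → 1/c × (1 GeV in J) = 5.33 × 10^-19 kg·m/s.
Convert the energy scale: 556 eV = 5.56 × 10^-7 GeV.
Result: 5.56 × 10^-7 × 5.33 × 10^-19 = 2.97 × 10^-25 kg·m/s.

2.97 × 10^-25 kg·m/s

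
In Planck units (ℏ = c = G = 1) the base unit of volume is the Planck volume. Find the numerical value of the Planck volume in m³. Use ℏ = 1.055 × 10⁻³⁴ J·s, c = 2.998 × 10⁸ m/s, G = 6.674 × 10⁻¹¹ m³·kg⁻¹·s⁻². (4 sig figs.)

4.224 × 10⁻¹⁰⁵ m³

V_P = (ℏG/c³)^(3/2)
  = √(1.784 × 10⁻²⁰⁹)
  = 4.224 × 10⁻¹⁰⁵ m³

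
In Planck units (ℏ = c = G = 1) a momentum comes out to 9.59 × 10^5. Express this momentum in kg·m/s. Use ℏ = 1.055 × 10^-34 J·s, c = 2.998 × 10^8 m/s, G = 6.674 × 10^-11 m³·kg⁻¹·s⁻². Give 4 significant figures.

One Planck momentum: p_P = √(ℏc³/G) = 6.527 kg·m/s.
9.59 × 10^5 × 6.527 kg·m/s = 6.259 × 10^6 kg·m/s

6.259 × 10^6 kg·m/s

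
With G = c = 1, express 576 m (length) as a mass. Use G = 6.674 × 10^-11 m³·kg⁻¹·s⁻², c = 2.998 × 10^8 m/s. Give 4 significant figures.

7.757 × 10^29 kg

Length → mass via c²/G.
576 m × (c²/G) = 7.757 × 10^29 kg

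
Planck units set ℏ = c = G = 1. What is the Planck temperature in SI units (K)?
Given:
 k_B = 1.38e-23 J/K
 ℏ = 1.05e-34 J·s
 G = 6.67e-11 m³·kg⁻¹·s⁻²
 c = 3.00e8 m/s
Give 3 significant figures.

The unique combination of the constants set to 1 with dimensions of temperature is T_P = √(ℏc⁵/G) / k_B.
  = √(3.83e18) × 7.25e22
  = 1.42e32 K

1.42e32 K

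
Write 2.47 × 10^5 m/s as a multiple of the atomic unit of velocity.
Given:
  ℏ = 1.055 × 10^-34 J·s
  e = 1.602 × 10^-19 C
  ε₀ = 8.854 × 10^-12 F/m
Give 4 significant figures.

0.1130

atomic unit of velocity: v_au = e²/(4πε₀ℏ) = 2.186 × 10^6 m/s.
2.47 × 10^5 / 2.186 × 10^6 = 0.1130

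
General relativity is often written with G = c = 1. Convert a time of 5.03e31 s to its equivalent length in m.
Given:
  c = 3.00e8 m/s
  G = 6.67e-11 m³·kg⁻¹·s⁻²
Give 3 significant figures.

Time → length via c.
5.03e31 s × (c) = 1.51e40 m

1.51e40 m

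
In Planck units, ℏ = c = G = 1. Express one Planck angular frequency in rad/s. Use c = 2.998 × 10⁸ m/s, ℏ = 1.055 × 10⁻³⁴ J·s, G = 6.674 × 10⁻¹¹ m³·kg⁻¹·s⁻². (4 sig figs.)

1.855 × 10⁴³ rad/s

From ℏ = c = G = 1 the angular frequency scale is ω_P = √(c⁵/(ℏG)).
  = √(3.440 × 10⁸⁶)
  = 1.855 × 10⁴³ rad/s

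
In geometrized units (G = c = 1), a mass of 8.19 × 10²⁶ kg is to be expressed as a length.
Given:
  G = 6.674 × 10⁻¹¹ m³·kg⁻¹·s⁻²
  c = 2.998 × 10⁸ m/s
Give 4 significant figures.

In G = c = 1 units mass has dimensions of length; the conversion factor is G/c².
8.19 × 10²⁶ kg × (G/c²) = 0.6081 m

0.6081 m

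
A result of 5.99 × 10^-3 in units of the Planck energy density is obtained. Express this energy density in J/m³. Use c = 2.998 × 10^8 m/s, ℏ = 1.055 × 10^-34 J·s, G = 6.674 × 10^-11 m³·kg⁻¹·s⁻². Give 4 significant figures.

2.775 × 10^111 J/m³

One Planck energy density: u_P = c⁷/(ℏG²) = 4.632 × 10^113 J/m³.
5.99 × 10^-3 × 4.632 × 10^113 J/m³ = 2.775 × 10^111 J/m³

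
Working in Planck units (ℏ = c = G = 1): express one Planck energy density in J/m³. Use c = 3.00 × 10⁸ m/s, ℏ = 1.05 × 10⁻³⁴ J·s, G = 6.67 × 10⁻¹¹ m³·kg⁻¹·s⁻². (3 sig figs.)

4.68 × 10¹¹³ J/m³

Dimensional analysis gives u_P = c⁷/(ℏG²).
  = 2.19 × 10⁵⁹ / 4.67 × 10⁻⁵⁵
  = 4.68 × 10¹¹³ J/m³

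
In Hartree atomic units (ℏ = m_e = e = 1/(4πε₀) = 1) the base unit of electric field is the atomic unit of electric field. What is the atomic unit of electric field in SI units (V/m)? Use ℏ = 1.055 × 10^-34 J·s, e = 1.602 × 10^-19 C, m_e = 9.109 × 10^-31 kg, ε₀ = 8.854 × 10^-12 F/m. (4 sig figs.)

E_au = E_h/(e a₀) = m_e²e⁵/((4πε₀)³ℏ⁴)
E_h = 4.354 × 10^-18 J
a₀ = 5.297 × 10^-11 m
E_h/(e·a₀) = 5.131 × 10^11 V/m

5.131 × 10^11 V/m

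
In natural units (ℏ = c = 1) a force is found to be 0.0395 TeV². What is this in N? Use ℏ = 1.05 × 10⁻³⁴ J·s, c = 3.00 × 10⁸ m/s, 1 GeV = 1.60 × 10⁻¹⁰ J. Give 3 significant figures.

3.21 × 10¹⁰ N

Force is [E]/[L] = [E]²/(ℏc); restore (ℏc)⁻¹.
1 GeV² → 1/(ℏc) × (1 GeV in J)² = 8.13 × 10⁵ N.
Convert the energy scale: 0.0395 TeV² = 3.95 × 10⁴ GeV².
Result: 3.95 × 10⁴ × 8.13 × 10⁵ = 3.21 × 10¹⁰ N.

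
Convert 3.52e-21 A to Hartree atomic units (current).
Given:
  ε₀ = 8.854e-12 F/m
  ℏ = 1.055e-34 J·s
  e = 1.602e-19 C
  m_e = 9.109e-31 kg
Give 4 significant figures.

atomic unit of electric current: I_au = e E_h/ℏ = m_e e⁵/((4πε₀)²ℏ³) = 6.612e-3 A.
3.52e-21 / 6.612e-3 = 5.324e-19

5.324e-19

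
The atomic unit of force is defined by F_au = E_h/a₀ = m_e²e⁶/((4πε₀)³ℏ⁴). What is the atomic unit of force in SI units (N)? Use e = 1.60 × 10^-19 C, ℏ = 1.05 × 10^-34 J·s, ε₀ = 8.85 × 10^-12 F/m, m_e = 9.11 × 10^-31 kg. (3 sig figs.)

8.33 × 10^-8 N

F_au = E_h/a₀ = m_e²e⁶/((4πε₀)³ℏ⁴)
E_h = 4.38 × 10^-18 J
a₀ = 5.26 × 10^-11 m
E_h/a₀ = 8.33 × 10^-8 N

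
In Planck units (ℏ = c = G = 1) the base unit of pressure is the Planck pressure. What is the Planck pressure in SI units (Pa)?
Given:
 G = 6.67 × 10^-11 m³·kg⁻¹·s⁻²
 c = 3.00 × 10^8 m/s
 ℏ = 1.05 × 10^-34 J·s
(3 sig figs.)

4.68 × 10^113 Pa

p_P = c⁷/(ℏG²)
  = 2.19 × 10^59 / 4.67 × 10^-55
  = 4.68 × 10^113 Pa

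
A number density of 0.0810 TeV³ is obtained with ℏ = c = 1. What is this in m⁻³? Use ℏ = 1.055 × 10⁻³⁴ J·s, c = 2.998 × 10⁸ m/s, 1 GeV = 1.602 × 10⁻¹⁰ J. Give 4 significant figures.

Number density is [L]⁻³ = [E]³/(ℏc)³.
1 GeV³ → 1/(ℏc)³ × (1 GeV in J)³ = 1.299 × 10⁴⁷ m⁻³.
Convert the energy scale: 0.0810 TeV³ = 8.10 × 10⁷ GeV³.
Result: 8.10 × 10⁷ × 1.299 × 10⁴⁷ = 1.052 × 10⁵⁵ m⁻³.

1.052 × 10⁵⁵ m⁻³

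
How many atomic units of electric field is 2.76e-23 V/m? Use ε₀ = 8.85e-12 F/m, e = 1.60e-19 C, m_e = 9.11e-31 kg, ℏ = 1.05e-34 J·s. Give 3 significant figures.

atomic unit of electric field: E_au = E_h/(e a₀) = m_e²e⁵/((4πε₀)³ℏ⁴) = 5.20e11 V/m.
2.76e-23 / 5.20e11 = 5.30e-35

5.30e-35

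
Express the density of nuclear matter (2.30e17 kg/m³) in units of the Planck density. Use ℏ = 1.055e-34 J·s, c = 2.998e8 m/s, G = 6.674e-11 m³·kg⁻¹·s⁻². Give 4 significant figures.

4.463e-80

Planck density: ρ_P = c⁵/(ℏG²) = 5.154e96 kg/m³.
2.30e17 / 5.154e96 = 4.463e-80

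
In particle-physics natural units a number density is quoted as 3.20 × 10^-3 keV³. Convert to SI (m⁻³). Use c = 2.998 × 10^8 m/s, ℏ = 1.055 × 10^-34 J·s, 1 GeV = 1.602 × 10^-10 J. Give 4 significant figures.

4.158 × 10^26 m⁻³

Number density is [L]⁻³ = [E]³/(ℏc)³.
1 GeV³ → 1/(ℏc)³ × (1 GeV in J)³ = 1.299 × 10^47 m⁻³.
Convert the energy scale: 3.20 × 10^-3 keV³ = 3.20 × 10^-21 GeV³.
Result: 3.20 × 10^-21 × 1.299 × 10^47 = 4.158 × 10^26 m⁻³.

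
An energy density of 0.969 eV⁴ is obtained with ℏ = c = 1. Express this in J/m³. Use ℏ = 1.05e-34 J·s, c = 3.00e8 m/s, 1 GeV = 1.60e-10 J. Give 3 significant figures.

[E]/[L]³ = [E]⁴/(ℏc)³; restore (ℏc)⁻³.
1 GeV⁴ → 1/(ℏc)³ × (1 GeV in J)⁴ = 2.10e37 J/m³.
Convert the energy scale: 0.969 eV⁴ = 9.69e-37 GeV⁴.
Result: 9.69e-37 × 2.10e37 = 20.3 J/m³.

20.3 J/m³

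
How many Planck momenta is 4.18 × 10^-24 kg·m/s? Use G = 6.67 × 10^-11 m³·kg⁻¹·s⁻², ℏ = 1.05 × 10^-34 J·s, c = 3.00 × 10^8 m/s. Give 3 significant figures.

Planck momentum: p_P = √(ℏc³/G) = 6.52 kg·m/s.
4.18 × 10^-24 / 6.52 = 6.41 × 10^-25

6.41 × 10^-25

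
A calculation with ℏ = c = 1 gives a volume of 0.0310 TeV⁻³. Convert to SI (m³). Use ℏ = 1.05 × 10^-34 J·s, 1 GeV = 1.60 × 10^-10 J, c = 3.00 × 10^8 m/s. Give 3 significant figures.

Volume is [L]³ = [E]⁻³·(ℏc)³.
1 GeV⁻³ → (ℏc)³ × (1 GeV in J)⁻³ = 7.63 × 10^-48 m³.
Convert the energy scale: 0.0310 TeV⁻³ = 3.10 × 10^-11 GeV⁻³.
Result: 3.10 × 10^-11 × 7.63 × 10^-48 = 2.37 × 10^-58 m³.

2.37 × 10^-58 m³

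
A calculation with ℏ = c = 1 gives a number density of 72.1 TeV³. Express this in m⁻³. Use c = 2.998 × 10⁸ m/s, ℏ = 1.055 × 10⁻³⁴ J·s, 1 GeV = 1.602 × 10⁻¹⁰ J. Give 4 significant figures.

Number density is [L]⁻³ = [E]³/(ℏc)³.
1 GeV³ → 1/(ℏc)³ × (1 GeV in J)³ = 1.299 × 10⁴⁷ m⁻³.
Convert the energy scale: 72.1 TeV³ = 7.21 × 10¹⁰ GeV³.
Result: 7.21 × 10¹⁰ × 1.299 × 10⁴⁷ = 9.369 × 10⁵⁷ m⁻³.

9.369 × 10⁵⁷ m⁻³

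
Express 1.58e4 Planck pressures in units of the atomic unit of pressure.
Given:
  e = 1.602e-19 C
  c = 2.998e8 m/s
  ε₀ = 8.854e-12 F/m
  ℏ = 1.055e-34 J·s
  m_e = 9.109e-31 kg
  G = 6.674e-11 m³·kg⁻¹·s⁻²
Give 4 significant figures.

Planck pressure: p_P = c⁷/(ℏG²) = 4.632e113 Pa
atomic unit of pressure: P_au = E_h/a₀³ = m_e⁴e¹⁰/((4πε₀)⁵ℏ⁸) = 2.929e13 Pa
1.58e4 × 4.632e113 / 2.929e13 = 2.499e104

2.499e104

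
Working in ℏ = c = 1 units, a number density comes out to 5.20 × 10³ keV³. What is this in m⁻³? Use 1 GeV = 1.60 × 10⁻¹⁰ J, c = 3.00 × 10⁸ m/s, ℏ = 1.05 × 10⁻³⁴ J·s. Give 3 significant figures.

6.81 × 10³² m⁻³

Number density is [L]⁻³ = [E]³/(ℏc)³.
1 GeV³ → 1/(ℏc)³ × (1 GeV in J)³ = 1.31 × 10⁴⁷ m⁻³.
Convert the energy scale: 5.20 × 10³ keV³ = 5.20 × 10⁻¹⁵ GeV³.
Result: 5.20 × 10⁻¹⁵ × 1.31 × 10⁴⁷ = 6.81 × 10³² m⁻³.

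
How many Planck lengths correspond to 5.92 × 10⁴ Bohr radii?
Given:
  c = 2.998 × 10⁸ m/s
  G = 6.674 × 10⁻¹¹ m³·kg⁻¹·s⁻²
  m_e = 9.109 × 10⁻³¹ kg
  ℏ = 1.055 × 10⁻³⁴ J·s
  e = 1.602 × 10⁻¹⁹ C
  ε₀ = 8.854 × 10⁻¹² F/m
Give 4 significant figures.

Bohr radius: a₀ = 4πε₀ℏ²/(m_e e²) = 5.297 × 10⁻¹¹ m
Planck length: ℓ_P = √(ℏG/c³) = 1.616 × 10⁻³⁵ m
5.92 × 10⁴ × 5.297 × 10⁻¹¹ / 1.616 × 10⁻³⁵ = 1.940 × 10²⁹

1.940 × 10²⁹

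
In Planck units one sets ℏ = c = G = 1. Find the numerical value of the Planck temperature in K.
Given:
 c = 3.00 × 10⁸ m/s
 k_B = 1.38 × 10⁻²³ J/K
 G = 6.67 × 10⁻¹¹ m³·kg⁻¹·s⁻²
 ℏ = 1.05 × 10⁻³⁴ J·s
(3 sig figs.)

1.42 × 10³² K

T_P = √(ℏc⁵/G) / k_B
  = √(3.83 × 10¹⁸) × 7.25 × 10²²
  = 1.42 × 10³² K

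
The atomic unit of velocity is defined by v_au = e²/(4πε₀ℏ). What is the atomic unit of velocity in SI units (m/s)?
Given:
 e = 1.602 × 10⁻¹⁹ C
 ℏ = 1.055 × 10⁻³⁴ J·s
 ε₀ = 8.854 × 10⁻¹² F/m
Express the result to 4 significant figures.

2.186 × 10⁶ m/s

v_au = e²/(4πε₀ℏ)
  = 2.566 × 10⁻³⁸ / 1.174 × 10⁻⁴⁴
  = 2.186 × 10⁶ m/s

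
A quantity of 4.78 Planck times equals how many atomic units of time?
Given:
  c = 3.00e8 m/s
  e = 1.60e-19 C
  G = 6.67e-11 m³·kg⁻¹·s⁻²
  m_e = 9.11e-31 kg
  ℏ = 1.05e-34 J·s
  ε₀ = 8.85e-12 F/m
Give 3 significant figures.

Planck time: t_P = √(ℏG/c⁵) = 5.37e-44 s
atomic unit of time: τ_au = (4πε₀)²ℏ³/(m_e e⁴) = 2.40e-17 s
4.78 × 5.37e-44 / 2.40e-17 = 1.07e-26

1.07e-26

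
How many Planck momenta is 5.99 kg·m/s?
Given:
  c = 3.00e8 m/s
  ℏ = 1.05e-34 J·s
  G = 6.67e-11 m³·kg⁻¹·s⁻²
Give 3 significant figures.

0.919

Planck momentum: p_P = √(ℏc³/G) = 6.52 kg·m/s.
5.99 / 6.52 = 0.919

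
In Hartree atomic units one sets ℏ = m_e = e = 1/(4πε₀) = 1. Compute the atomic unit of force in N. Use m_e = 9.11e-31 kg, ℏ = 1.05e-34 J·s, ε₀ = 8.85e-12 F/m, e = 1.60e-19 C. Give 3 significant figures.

F_au = E_h/a₀ = m_e²e⁶/((4πε₀)³ℏ⁴)
E_h = 4.38e-18 J
a₀ = 5.26e-11 m
E_h/a₀ = 8.33e-8 N

8.33e-8 N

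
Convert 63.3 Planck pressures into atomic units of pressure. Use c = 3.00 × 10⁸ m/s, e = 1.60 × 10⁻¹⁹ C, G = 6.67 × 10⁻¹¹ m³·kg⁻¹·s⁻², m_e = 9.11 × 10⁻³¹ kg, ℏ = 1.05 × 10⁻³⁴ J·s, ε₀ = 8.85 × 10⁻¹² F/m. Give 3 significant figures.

Planck pressure: p_P = c⁷/(ℏG²) = 4.68 × 10¹¹³ Pa
atomic unit of pressure: P_au = E_h/a₀³ = m_e⁴e¹⁰/((4πε₀)⁵ℏ⁸) = 3.01 × 10¹³ Pa
63.3 × 4.68 × 10¹¹³ / 3.01 × 10¹³ = 9.84 × 10¹⁰¹

9.84 × 10¹⁰¹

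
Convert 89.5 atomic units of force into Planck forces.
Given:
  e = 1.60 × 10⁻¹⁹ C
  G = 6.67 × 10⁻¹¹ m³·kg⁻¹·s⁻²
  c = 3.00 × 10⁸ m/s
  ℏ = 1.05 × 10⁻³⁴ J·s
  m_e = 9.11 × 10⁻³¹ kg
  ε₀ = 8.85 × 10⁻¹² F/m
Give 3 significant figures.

6.14 × 10⁻⁵⁰

atomic unit of force: F_au = E_h/a₀ = m_e²e⁶/((4πε₀)³ℏ⁴) = 8.33 × 10⁻⁸ N
Planck force: F_P = c⁴/G = 1.21 × 10⁴⁴ N
89.5 × 8.33 × 10⁻⁸ / 1.21 × 10⁴⁴ = 6.14 × 10⁻⁵⁰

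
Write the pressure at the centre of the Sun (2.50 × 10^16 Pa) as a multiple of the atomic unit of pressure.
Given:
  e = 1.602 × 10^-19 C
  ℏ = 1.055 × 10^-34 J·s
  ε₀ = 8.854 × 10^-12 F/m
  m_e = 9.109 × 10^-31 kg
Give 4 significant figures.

853.5

atomic unit of pressure: P_au = E_h/a₀³ = m_e⁴e¹⁰/((4πε₀)⁵ℏ⁸) = 2.929 × 10^13 Pa.
2.50 × 10^16 / 2.929 × 10^13 = 853.5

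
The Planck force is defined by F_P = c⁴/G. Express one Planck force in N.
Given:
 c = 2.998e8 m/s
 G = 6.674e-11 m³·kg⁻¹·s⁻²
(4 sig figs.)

1.210e44 N

F_P = c⁴/G
  = 8.078e33 / 6.674e-11
  = 1.210e44 N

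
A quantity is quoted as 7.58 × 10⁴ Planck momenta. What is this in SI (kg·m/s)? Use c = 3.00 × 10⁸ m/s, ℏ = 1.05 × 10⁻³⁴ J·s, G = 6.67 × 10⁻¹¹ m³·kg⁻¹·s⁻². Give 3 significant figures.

One Planck momentum: p_P = √(ℏc³/G) = 6.52 kg·m/s.
7.58 × 10⁴ × 6.52 kg·m/s = 4.94 × 10⁵ kg·m/s

4.94 × 10⁵ kg·m/s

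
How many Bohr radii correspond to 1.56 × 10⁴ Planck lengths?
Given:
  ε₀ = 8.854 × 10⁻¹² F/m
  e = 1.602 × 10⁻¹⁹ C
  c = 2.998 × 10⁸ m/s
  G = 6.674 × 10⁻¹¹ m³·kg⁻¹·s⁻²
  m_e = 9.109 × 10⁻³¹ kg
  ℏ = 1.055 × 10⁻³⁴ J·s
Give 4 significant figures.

Planck length: ℓ_P = √(ℏG/c³) = 1.616 × 10⁻³⁵ m
Bohr radius: a₀ = 4πε₀ℏ²/(m_e e²) = 5.297 × 10⁻¹¹ m
1.56 × 10⁴ × 1.616 × 10⁻³⁵ / 5.297 × 10⁻¹¹ = 4.760 × 10⁻²¹

4.760 × 10⁻²¹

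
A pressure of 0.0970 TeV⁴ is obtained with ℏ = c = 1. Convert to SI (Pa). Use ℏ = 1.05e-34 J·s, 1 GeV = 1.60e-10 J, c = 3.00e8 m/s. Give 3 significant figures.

2.03e48 Pa

Pressure is [E]/[L]³ = [E]⁴/(ℏc)³.
1 GeV⁴ → 1/(ℏc)³ × (1 GeV in J)⁴ = 2.10e37 Pa.
Convert the energy scale: 0.0970 TeV⁴ = 9.70e10 GeV⁴.
Result: 9.70e10 × 2.10e37 = 2.03e48 Pa.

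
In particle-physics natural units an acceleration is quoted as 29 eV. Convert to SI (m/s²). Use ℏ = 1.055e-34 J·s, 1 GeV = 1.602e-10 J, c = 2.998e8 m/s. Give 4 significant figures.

1.320e25 m/s²

Acceleration is [L]/[T]² = c·[E]/ℏ.
1 GeV → c/ℏ × (1 GeV in J) = 4.552e32 m/s².
Convert the energy scale: 29 eV = 2.90e-8 GeV.
Result: 2.90e-8 × 4.552e32 = 1.320e25 m/s².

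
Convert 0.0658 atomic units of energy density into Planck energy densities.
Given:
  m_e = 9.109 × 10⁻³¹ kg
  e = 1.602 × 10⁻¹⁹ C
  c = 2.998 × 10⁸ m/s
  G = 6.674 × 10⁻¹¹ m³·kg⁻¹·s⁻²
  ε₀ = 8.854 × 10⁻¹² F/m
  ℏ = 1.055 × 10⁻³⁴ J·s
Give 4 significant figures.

atomic unit of energy density: u_au = E_h/a₀³ = m_e⁴e¹⁰/((4πε₀)⁵ℏ⁸) = 2.929 × 10¹³ J/m³
Planck energy density: u_P = c⁷/(ℏG²) = 4.632 × 10¹¹³ J/m³
0.0658 × 2.929 × 10¹³ / 4.632 × 10¹¹³ = 4.161 × 10⁻¹⁰²

4.161 × 10⁻¹⁰²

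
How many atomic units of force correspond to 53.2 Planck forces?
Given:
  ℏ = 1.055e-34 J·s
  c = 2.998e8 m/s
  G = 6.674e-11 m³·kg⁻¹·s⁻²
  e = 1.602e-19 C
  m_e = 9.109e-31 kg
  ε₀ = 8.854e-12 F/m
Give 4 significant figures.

Planck force: F_P = c⁴/G = 1.210e44 N
atomic unit of force: F_au = E_h/a₀ = m_e²e⁶/((4πε₀)³ℏ⁴) = 8.220e-8 N
53.2 × 1.210e44 / 8.220e-8 = 7.834e52

7.834e52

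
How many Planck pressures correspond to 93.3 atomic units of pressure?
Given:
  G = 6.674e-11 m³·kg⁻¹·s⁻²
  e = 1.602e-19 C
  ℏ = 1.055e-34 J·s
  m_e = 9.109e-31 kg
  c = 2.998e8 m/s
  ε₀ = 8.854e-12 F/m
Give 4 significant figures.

5.900e-99

atomic unit of pressure: P_au = E_h/a₀³ = m_e⁴e¹⁰/((4πε₀)⁵ℏ⁸) = 2.929e13 Pa
Planck pressure: p_P = c⁷/(ℏG²) = 4.632e113 Pa
93.3 × 2.929e13 / 4.632e113 = 5.900e-99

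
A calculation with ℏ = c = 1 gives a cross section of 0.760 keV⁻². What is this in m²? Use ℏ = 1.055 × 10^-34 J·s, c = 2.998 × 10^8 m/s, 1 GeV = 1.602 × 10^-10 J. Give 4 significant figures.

Area is [L]² = [E]⁻²·(ℏc)²; restore (ℏc)².
1 GeV⁻² → (ℏc)² × (1 GeV in J)⁻² = 3.898 × 10^-32 m².
Convert the energy scale: 0.760 keV⁻² = 7.60 × 10^11 GeV⁻².
Result: 7.60 × 10^11 × 3.898 × 10^-32 = 2.962 × 10^-20 m².

2.962 × 10^-20 m²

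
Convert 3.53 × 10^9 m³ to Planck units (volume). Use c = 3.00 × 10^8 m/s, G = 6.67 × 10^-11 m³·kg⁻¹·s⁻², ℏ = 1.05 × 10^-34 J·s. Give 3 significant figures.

8.45 × 10^113

Planck volume: V_P = (ℏG/c³)^(3/2) = 4.18 × 10^-105 m³.
3.53 × 10^9 / 4.18 × 10^-105 = 8.45 × 10^113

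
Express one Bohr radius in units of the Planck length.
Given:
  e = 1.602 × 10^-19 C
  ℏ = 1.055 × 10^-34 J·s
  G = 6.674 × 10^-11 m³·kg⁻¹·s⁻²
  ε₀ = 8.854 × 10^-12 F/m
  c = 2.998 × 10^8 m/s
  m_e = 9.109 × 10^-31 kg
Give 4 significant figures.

3.277 × 10^24

Bohr radius: a₀ = 4πε₀ℏ²/(m_e e²) = 5.297 × 10^-11 m
Planck length: ℓ_P = √(ℏG/c³) = 1.616 × 10^-35 m
ratio = 5.297 × 10^-11 / 1.616 × 10^-35 = 3.277 × 10^24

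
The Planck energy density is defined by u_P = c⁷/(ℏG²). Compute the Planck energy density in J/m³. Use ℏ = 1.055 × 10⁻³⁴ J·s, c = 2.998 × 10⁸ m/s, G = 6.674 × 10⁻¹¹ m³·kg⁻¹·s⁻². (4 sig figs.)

u_P = c⁷/(ℏG²)
  = 2.177 × 10⁵⁹ / 4.699 × 10⁻⁵⁵
  = 4.632 × 10¹¹³ J/m³

4.632 × 10¹¹³ J/m³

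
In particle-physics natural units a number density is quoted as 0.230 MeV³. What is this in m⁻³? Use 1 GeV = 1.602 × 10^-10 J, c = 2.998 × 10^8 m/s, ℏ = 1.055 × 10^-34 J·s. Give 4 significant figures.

2.989 × 10^37 m⁻³

Number density is [L]⁻³ = [E]³/(ℏc)³.
1 GeV³ → 1/(ℏc)³ × (1 GeV in J)³ = 1.299 × 10^47 m⁻³.
Convert the energy scale: 0.230 MeV³ = 2.30 × 10^-10 GeV³.
Result: 2.30 × 10^-10 × 1.299 × 10^47 = 2.989 × 10^37 m⁻³.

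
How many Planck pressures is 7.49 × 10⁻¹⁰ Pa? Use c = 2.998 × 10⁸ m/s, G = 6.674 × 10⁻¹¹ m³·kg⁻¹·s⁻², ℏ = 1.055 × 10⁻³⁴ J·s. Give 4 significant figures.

1.617 × 10⁻¹²³

Planck pressure: p_P = c⁷/(ℏG²) = 4.632 × 10¹¹³ Pa.
7.49 × 10⁻¹⁰ / 4.632 × 10¹¹³ = 1.617 × 10⁻¹²³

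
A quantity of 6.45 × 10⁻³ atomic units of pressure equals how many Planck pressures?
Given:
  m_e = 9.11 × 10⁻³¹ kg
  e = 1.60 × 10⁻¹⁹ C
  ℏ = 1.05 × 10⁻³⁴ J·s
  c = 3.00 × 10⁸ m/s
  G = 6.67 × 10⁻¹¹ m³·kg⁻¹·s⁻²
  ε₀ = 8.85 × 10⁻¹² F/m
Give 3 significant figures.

4.15 × 10⁻¹⁰³

atomic unit of pressure: P_au = E_h/a₀³ = m_e⁴e¹⁰/((4πε₀)⁵ℏ⁸) = 3.01 × 10¹³ Pa
Planck pressure: p_P = c⁷/(ℏG²) = 4.68 × 10¹¹³ Pa
6.45 × 10⁻³ × 3.01 × 10¹³ / 4.68 × 10¹¹³ = 4.15 × 10⁻¹⁰³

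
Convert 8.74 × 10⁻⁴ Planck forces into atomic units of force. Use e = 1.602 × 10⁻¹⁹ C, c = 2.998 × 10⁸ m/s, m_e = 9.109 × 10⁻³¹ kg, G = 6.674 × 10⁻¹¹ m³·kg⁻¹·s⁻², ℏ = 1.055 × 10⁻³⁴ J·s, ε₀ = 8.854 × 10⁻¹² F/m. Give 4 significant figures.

1.287 × 10⁴⁸

Planck force: F_P = c⁴/G = 1.210 × 10⁴⁴ N
atomic unit of force: F_au = E_h/a₀ = m_e²e⁶/((4πε₀)³ℏ⁴) = 8.220 × 10⁻⁸ N
8.74 × 10⁻⁴ × 1.210 × 10⁴⁴ / 8.220 × 10⁻⁸ = 1.287 × 10⁴⁸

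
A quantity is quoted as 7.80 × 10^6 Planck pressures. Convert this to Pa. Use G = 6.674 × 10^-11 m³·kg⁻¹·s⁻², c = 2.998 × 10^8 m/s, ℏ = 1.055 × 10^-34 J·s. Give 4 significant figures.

One Planck pressure: p_P = c⁷/(ℏG²) = 4.632 × 10^113 Pa.
7.80 × 10^6 × 4.632 × 10^113 Pa = 3.613 × 10^120 Pa

3.613 × 10^120 Pa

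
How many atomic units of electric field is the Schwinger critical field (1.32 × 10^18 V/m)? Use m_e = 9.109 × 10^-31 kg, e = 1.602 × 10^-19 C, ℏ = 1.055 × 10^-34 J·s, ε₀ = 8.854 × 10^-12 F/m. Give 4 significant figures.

2.573 × 10^6

atomic unit of electric field: E_au = E_h/(e a₀) = m_e²e⁵/((4πε₀)³ℏ⁴) = 5.131 × 10^11 V/m.
1.32 × 10^18 / 5.131 × 10^11 = 2.573 × 10^6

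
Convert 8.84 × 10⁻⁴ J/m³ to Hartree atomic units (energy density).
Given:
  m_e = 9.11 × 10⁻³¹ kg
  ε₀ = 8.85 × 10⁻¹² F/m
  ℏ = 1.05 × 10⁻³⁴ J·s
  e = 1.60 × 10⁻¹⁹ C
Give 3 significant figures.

2.93 × 10⁻¹⁷

atomic unit of energy density: u_au = E_h/a₀³ = m_e⁴e¹⁰/((4πε₀)⁵ℏ⁸) = 3.01 × 10¹³ J/m³.
8.84 × 10⁻⁴ / 3.01 × 10¹³ = 2.93 × 10⁻¹⁷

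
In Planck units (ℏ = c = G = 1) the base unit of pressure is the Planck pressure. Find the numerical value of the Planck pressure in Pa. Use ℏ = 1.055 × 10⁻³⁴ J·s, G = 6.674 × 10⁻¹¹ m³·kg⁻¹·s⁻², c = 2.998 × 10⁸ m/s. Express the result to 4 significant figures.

4.632 × 10¹¹³ Pa

p_P = c⁷/(ℏG²)
  = 2.177 × 10⁵⁹ / 4.699 × 10⁻⁵⁵
  = 4.632 × 10¹¹³ Pa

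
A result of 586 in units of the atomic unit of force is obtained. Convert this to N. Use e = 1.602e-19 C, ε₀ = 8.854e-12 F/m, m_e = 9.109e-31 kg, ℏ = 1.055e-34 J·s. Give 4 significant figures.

One atomic unit of force: F_au = E_h/a₀ = m_e²e⁶/((4πε₀)³ℏ⁴) = 8.220e-8 N.
586 × 8.220e-8 N = 4.817e-5 N

4.817e-5 N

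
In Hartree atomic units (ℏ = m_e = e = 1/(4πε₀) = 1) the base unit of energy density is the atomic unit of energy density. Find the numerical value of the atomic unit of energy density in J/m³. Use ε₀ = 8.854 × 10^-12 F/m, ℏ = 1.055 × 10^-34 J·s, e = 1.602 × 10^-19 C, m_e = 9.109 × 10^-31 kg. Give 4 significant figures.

u_au = E_h/a₀³ = m_e⁴e¹⁰/((4πε₀)⁵ℏ⁸)
E_h = 4.354 × 10^-18 J
a₀ = 5.297 × 10^-11 m
E_h/a₀³ = 2.929 × 10^13 J/m³

2.929 × 10^13 J/m³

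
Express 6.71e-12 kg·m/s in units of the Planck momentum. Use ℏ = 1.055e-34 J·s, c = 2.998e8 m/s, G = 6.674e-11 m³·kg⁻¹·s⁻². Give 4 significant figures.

Planck momentum: p_P = √(ℏc³/G) = 6.527 kg·m/s.
6.71e-12 / 6.527 = 1.028e-12

1.028e-12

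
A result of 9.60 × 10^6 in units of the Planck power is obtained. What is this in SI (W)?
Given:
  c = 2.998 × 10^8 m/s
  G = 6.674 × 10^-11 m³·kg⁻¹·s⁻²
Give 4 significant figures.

3.484 × 10^59 W

One Planck power: P_P = c⁵/G = 3.629 × 10^52 W.
9.60 × 10^6 × 3.629 × 10^52 W = 3.484 × 10^59 W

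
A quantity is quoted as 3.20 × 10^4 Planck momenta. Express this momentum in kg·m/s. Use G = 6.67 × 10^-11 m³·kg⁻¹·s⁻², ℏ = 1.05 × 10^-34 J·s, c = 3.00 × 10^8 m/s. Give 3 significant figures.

2.09 × 10^5 kg·m/s

One Planck momentum: p_P = √(ℏc³/G) = 6.52 kg·m/s.
3.20 × 10^4 × 6.52 kg·m/s = 2.09 × 10^5 kg·m/s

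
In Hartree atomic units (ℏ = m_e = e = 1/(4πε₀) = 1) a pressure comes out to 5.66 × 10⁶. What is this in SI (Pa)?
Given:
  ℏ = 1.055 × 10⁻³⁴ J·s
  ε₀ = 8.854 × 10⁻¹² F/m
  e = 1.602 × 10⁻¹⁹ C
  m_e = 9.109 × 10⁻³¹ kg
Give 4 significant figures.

1.658 × 10²⁰ Pa

One atomic unit of pressure: P_au = E_h/a₀³ = m_e⁴e¹⁰/((4πε₀)⁵ℏ⁸) = 2.929 × 10¹³ Pa.
5.66 × 10⁶ × 2.929 × 10¹³ Pa = 1.658 × 10²⁰ Pa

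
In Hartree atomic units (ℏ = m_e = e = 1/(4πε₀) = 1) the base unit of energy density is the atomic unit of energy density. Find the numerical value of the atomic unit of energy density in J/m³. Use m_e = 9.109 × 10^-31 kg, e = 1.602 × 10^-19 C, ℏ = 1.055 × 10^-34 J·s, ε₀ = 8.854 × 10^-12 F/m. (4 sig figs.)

u_au = E_h/a₀³ = m_e⁴e¹⁰/((4πε₀)⁵ℏ⁸)
E_h = 4.354 × 10^-18 J
a₀ = 5.297 × 10^-11 m
E_h/a₀³ = 2.929 × 10^13 J/m³

2.929 × 10^13 J/m³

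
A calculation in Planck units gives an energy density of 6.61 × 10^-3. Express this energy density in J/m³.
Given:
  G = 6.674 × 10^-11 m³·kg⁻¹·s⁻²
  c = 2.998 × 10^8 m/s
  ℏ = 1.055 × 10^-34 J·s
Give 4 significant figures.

One Planck energy density: u_P = c⁷/(ℏG²) = 4.632 × 10^113 J/m³.
6.61 × 10^-3 × 4.632 × 10^113 J/m³ = 3.062 × 10^111 J/m³

3.062 × 10^111 J/m³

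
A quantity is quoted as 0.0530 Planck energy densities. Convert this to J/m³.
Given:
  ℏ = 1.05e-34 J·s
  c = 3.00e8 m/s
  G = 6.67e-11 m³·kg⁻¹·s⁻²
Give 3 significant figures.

One Planck energy density: u_P = c⁷/(ℏG²) = 4.68e113 J/m³.
0.0530 × 4.68e113 J/m³ = 2.48e112 J/m³

2.48e112 J/m³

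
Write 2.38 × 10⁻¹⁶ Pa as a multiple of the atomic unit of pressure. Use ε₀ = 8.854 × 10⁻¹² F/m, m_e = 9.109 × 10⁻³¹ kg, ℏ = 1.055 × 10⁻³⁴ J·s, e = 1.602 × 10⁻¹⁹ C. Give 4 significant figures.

8.125 × 10⁻³⁰

atomic unit of pressure: P_au = E_h/a₀³ = m_e⁴e¹⁰/((4πε₀)⁵ℏ⁸) = 2.929 × 10¹³ Pa.
2.38 × 10⁻¹⁶ / 2.929 × 10¹³ = 8.125 × 10⁻³⁰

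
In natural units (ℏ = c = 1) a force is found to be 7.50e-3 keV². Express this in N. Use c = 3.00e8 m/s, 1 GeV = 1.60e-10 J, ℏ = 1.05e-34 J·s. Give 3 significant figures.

6.10e-9 N

Force is [E]/[L] = [E]²/(ℏc); restore (ℏc)⁻¹.
1 GeV² → 1/(ℏc) × (1 GeV in J)² = 8.13e5 N.
Convert the energy scale: 7.50e-3 keV² = 7.50e-15 GeV².
Result: 7.50e-15 × 8.13e5 = 6.10e-9 N.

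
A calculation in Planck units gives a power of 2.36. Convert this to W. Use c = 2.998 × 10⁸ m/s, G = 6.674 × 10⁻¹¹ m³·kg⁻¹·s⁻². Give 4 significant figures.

One Planck power: P_P = c⁵/G = 3.629 × 10⁵² W.
2.36 × 3.629 × 10⁵² W = 8.564 × 10⁵² W

8.564 × 10⁵² W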